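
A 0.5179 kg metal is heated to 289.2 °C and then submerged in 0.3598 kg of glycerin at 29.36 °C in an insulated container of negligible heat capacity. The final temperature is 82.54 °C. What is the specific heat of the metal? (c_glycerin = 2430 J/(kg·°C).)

c ≈ 434 J/(kg·°C)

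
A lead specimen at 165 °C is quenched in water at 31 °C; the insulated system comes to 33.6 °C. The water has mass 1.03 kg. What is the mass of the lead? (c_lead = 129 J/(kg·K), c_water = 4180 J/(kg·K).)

m ≈ 0.66 kg

Heat lost by the lead = heat gained by the water:
m·129·(165 − 33.6) = 1.03·4180·(33.6 − 31)
16951 m = 11194  ⇒  m ≈ 0.6604 kg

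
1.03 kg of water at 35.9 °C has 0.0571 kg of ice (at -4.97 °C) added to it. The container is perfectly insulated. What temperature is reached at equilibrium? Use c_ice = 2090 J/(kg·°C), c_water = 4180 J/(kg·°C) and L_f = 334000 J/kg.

T_f ≈ 29.7 °C

Setting the total heat transfer to zero:
ice -4.97→0 °C: 0.0571·2090·4.97 = 593.11
  fusion: m_ice L_f = 0.0571·334000 = 19071
  warm the meltwater: 238.68 T
  water: 4305.4(T − 35.9)
4544.1 T = 154564 − 19665 = 134899
T ≈ 29.69 °C — above 0 °C, consistent with complete melting.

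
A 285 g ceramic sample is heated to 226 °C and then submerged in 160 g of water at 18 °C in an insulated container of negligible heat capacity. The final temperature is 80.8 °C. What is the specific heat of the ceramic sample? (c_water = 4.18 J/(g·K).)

c ≈ 1.01 J/(g·K)

Net heat exchanged in the isolated system is zero:
285×c×(80.8 − 226) + 160×4.18×(80.8 − 18) = 0
-41382 c = -42001
c = -42001/-41382 ≈ 1.015 J/(g·K)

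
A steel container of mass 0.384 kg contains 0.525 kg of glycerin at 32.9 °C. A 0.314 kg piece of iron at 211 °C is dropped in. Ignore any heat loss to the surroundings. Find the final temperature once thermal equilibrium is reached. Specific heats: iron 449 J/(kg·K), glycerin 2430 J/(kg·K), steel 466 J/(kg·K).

Conservation of energy gives ΣQ = 0:
0.314×449×(T − 211) + 0.525×2430×(T − 32.9) + 0.384×466×(T − 32.9) = 0
140.99(T − 211) + 1275.8(T − 32.9) + 178.94(T − 32.9) = 0
(140.99 + 1275.8 + 178.94) T = 140.99×211 + 1275.8×32.9 + 178.94×32.9
T = 77607 / 1595.7 = 48.6 °C

T_f ≈ 48.6 °C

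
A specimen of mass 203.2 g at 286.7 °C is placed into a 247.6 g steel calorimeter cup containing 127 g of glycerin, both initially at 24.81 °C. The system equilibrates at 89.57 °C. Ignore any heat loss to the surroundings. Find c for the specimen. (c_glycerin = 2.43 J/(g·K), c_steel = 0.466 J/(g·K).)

c ≈ 0.685 J/(g·K)

Taking heat into each body as positive, Σ m c ΔT = 0:
203.2×c×(89.57 − 286.7) + 127×2.43×(89.57 − 24.81) + 247.6×0.466×(89.57 − 24.81) = 0
-40057 c = -27458
c = -27458/-40057 ≈ 0.6855 J/(g·K)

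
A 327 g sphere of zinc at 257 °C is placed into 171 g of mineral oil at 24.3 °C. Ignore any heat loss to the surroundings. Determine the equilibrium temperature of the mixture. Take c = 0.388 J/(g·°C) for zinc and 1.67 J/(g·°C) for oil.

T_f ≈ 95.9 °C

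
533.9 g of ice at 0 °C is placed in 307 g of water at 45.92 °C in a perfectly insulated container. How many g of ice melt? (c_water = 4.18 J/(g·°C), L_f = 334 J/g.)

m_melted ≈ 176 g

Cooling the water to 0 °C releases 307·4.18·45.92 = 58927 J.
Melting all 533.9 g of ice would need 533.9·334 = 178323 J.
That's not enough to melt it all — equilibrium is at 0 °C with ice remaining.
m_melted·334 = 58927  ⇒  m_melted ≈ 176.4 g.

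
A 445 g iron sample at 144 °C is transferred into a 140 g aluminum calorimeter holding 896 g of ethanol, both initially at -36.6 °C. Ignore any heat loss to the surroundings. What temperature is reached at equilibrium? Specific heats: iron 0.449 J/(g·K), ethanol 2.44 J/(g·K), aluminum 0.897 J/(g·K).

T_f ≈ -22.2 °C

Conservation of energy gives ΣQ = 0:
445×0.449×(T − 144) + 896×2.44×(T − (-36.6)) + 140×0.897×(T − (-36.6)) = 0
199.81(T − 144) + 2186.2(T − (-36.6)) + 125.58(T − (-36.6)) = 0
(199.81 + 2186.2 + 125.58) T = 199.81×144 + 2186.2×(-36.6) + 125.58×(-36.6)
T = -55841/2511.6 ≈ -22.23 °C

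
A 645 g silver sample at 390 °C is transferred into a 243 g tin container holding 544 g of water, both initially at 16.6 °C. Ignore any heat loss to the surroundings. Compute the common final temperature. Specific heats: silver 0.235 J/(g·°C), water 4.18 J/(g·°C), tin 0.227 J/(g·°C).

T_f ≈ 39.4 °C

T_f is the heat-capacity-weighted average of the initial temperatures:
T_f = (151.57×390 + 2273.9×16.6 + 55.16×16.6) / (151.57 + 2273.9 + 55.16)
    = 97777 / 2480.7 ≈ 39.42 °C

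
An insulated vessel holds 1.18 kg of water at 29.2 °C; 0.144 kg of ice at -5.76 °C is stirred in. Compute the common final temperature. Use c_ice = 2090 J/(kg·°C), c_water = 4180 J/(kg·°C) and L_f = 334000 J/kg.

Let T be the final temperature. ΣQ_i = 0:
warm ice to 0 °C: 0.144·2090·(0 − (-5.76)) = 1733.5
  fusion: m_ice L_f = 0.144·334000 = 48096
  meltwater 0→T: 0.144·4180·T = 601.92 T
  water cools: 1.18·4180·(T − 29.2) = 4932.4(T − 29.2)
5534.3 T = 144026 − 49830 = 94197
T ≈ 17.02 °C. Since T > 0 °C, the all-ice-melts assumption holds.

T_f ≈ 17.0 °C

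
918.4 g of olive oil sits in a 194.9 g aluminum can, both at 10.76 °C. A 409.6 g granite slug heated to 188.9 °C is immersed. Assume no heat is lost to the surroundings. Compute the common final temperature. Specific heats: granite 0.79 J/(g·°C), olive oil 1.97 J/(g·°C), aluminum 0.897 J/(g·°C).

Net heat exchanged in the isolated system is zero:
409.6×0.79×(T − 188.9) + 918.4×1.97×(T − 10.76) + 194.9×0.897×(T − 10.76) = 0
(323.58 + 1809.2 + 174.83) T = 323.58×188.9 + 1809.2×10.76 + 174.83×10.76
T = 82474 / 2307.7 = 35.7 °C

T_f ≈ 35.7 °C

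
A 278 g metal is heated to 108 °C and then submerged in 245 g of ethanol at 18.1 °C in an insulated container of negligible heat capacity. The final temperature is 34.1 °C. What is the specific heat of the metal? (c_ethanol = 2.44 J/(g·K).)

c ≈ 0.466 J/(g·K)

Let T be the final temperature. ΣQ_i = 0:
278·c·(34.1 − 108) + 245·2.44·(34.1 − 18.1) = 0
-20544 c = -9564.8
c = -9564.8/-20544 ≈ 0.4656 J/(g·K)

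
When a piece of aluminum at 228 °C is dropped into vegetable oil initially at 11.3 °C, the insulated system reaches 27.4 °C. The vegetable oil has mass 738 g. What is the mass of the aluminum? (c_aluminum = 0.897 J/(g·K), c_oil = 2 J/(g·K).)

Heat lost by the aluminum = heat gained by the oil:
m·0.897·(228 − 27.4) = 738·2·(27.4 − 11.3)
179.94 m = 23764  ⇒  m ≈ 132.1 g

m ≈ 132 g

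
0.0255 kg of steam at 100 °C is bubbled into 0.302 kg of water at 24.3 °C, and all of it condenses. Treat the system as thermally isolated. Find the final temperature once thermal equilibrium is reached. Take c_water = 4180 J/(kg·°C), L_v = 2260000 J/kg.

T_f ≈ 72.3 °C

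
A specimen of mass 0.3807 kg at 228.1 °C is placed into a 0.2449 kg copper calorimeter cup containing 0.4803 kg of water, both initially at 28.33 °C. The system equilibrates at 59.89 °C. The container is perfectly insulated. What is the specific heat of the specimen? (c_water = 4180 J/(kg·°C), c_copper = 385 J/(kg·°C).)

c ≈ 1040 J/(kg·°C)

Let T be the final temperature. ΣQ_i = 0:
0.3807×c×(59.89 − 228.1) + 0.4803×4180×(59.89 − 28.33) + 0.2449×385×(59.89 − 28.33) = 0
-64.04 c = -66337
c = -66337/-64.04 ≈ 1036 J/(kg·°C)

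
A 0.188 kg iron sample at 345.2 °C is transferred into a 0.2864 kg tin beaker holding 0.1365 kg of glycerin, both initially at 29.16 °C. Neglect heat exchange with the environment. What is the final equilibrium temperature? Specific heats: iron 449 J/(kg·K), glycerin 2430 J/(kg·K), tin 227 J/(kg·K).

With ΣQ=0 the equilibrium temperature is the m·c-weighted mean:
T_f = (84.41×345.2 + 331.7×29.16 + 65.01×29.16) / (84.41 + 331.7 + 65.01)
    = 40707 / 481.12 ≈ 84.61 °C

T_f ≈ 84.6 °C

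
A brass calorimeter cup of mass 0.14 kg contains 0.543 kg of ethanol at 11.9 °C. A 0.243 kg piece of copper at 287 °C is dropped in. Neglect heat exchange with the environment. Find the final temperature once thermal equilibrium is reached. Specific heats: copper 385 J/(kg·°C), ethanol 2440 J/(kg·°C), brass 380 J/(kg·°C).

T_f ≈ 29.4 °C

Conservation of energy gives ΣQ = 0:
0.243×385×(T − 287) + 0.543×2440×(T − 11.9) + 0.14×380×(T − 11.9) = 0
93.55(T − 287) + 1324.9(T − 11.9) + 53.2(T − 11.9) = 0
1471.7 T = 43250
T = 43250 / 1471.7 = 29.4 °C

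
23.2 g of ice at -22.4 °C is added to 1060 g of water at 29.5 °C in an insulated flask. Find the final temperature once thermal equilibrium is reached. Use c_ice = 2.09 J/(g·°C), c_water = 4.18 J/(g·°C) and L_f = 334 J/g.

Let T be the final temperature. ΣQ_i = 0:
ice -22.4→0 °C: 23.2·2.09·22.4 = 1086.1
  fusion: m_ice L_f = 23.2·334 = 7748.8
  meltwater 0→T: 23.2·4.18·T = 96.98 T
  water cools: 1060·4.18·(T − 29.5) = 4430.8(T − 29.5)
4527.8 T = 130709 − 8834.9 = 121874
T ≈ 26.92 °C — above 0 °C, consistent with complete melting.

T_f ≈ 26.9 °C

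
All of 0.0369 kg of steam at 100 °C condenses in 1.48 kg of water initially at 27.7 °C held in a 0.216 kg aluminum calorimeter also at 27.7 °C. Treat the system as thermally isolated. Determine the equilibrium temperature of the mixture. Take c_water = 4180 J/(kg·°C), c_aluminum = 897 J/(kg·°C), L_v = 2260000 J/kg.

T_f ≈ 42.2 °C

Taking heat into each body as positive, Σ m c ΔT = 0:
steam→water at 100 °C releases m L_v = 0.0369·2260000 = 83394; condensate cools 100→T: 0.0369·4180·(T − 100) = 154.24(T − 100); original water: 6186.4(T − 27.7); cup: 193.75(T − 27.7)
6534.4 T = 83394 + 15424 + 176730 = 275548
T ≈ 42.17 °C — below 100 °C, confirming all the steam condensed.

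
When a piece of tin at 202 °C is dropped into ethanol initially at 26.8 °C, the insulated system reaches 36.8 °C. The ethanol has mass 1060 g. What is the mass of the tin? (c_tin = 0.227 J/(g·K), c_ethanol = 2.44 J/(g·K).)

Heat lost by the tin = heat gained by the ethanol:
m×0.227×(202 − 36.8) = 1060×2.44×(36.8 − 26.8)
37.5 m = 25864  ⇒  m ≈ 689.7 g

m ≈ 690 g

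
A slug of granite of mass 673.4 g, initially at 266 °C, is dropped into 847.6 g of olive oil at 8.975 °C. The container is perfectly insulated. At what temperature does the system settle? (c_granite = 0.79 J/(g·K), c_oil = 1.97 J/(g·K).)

|Q_granite| = |Q_oil|:
673.4·0.79·(266 − T) = 847.6·1.97·(T − 8.975)
531.99(266 − T) = 1669.8(T − 8.975)
2201.8 T = 156494  ⇒  T ≈ 71.08 °C

T_f ≈ 71.1 °C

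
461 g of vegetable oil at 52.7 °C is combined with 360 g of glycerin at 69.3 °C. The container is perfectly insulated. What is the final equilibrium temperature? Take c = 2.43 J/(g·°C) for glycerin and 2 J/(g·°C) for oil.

T_f ≈ 60.8 °C

Set heat shed by the hot body equal to heat absorbed by the cold body:
360*2.43*(69.3 − T) = 461*2*(T − 52.7)
874.8(69.3 − T) = 922(T − 52.7)
1796.8 T = 109213  ⇒  T ≈ 60.78 °C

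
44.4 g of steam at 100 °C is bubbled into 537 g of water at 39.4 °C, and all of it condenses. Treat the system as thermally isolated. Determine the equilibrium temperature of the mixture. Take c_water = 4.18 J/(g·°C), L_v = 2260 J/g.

T_f ≈ 85.3 °C

Energy balance with sensible and latent terms:
latent heat released on condensation: 44.4·2260 = 100344; condensate cools 100→T: 44.4·4.18·(T − 100) = 185.59(T − 100); original water: 2244.7(T − 39.4)
2430.3 T = 100344 + 18559 + 88440 = 207343
T ≈ 85.32 °C (< 100 °C, so full condensation is consistent).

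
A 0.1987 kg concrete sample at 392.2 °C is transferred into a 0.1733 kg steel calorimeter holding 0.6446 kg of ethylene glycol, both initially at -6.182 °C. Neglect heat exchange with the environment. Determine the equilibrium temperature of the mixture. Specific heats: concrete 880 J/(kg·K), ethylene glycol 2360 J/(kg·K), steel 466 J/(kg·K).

Conservation of energy gives ΣQ = 0:
0.1987×880×(T − 392.2) + 0.6446×2360×(T − (-6.182)) + 0.1733×466×(T − (-6.182)) = 0
174.86(T − 392.2) + 1521.3(T − (-6.182)) + 80.76(T − (-6.182)) = 0
(174.86 + 1521.3 + 80.76) T = 174.86×392.2 + 1521.3×(-6.182) + 80.76×(-6.182)
T = 58675 / 1776.9 = 33 °C

T_f ≈ 33.0 °C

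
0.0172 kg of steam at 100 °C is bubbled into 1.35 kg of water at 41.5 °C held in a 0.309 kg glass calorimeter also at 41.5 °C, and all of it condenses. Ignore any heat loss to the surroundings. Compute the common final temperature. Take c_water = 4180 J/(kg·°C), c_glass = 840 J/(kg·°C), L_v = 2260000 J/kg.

Taking heat into each body as positive, Σ m c ΔT = 0:
condense steam: −0.0172×2260000 = −38872
  condensed water 100 °C→T: 71.9(T − 100)
  original water: 5643(T − 41.5)
  glass cup: 0.309×840×(T − 41.5) = 259.56(T − 41.5)
5974.5 T = 38872 + 7189.6 + 244956 = 291018
T ≈ 48.71 °C, under the boiling point, so the assumption holds.

T_f ≈ 48.7 °C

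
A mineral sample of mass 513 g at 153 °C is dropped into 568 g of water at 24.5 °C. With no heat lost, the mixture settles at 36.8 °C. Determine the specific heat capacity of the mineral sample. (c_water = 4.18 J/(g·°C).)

Setting the total heat transfer to zero:
513×c×(36.8 − 153) + 568×4.18×(36.8 − 24.5) = 0
-59611 c = -29203
c = -29203/-59611 ≈ 0.4899 J/(g·°C)

c ≈ 0.49 J/(g·°C)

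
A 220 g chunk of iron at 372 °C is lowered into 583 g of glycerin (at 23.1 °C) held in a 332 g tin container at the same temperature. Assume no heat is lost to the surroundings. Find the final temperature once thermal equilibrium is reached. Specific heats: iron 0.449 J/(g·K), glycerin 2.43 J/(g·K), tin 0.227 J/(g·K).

Taking heat into each body as positive, Σ m c ΔT = 0:
220·0.449·(T − 372) + 583·2.43·(T − 23.1) + 332·0.227·(T − 23.1) = 0
98.78(T − 372) + 1416.7(T − 23.1) + 75.36(T − 23.1) = 0
(98.78 + 1416.7 + 75.36) T = 98.78·372 + 1416.7·23.1 + 75.36·23.1
T = 71213 / 1590.8 = 44.8 °C

T_f ≈ 44.8 °C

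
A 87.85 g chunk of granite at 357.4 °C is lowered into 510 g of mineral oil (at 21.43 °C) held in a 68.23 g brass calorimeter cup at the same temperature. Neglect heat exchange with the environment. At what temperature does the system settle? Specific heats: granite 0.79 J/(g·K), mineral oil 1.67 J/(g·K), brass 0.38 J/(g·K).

T_f ≈ 46.1 °C

Taking heat into each body as positive, Σ m c ΔT = 0:
87.85*0.79*(T − 357.4) + 510*1.67*(T − 21.43) + 68.23*0.38*(T − 21.43) = 0
(69.4 + 851.7 + 25.93) T = 69.4*357.4 + 851.7*21.43 + 25.93*21.43
T = 43612 / 947.03 = 46.1 °C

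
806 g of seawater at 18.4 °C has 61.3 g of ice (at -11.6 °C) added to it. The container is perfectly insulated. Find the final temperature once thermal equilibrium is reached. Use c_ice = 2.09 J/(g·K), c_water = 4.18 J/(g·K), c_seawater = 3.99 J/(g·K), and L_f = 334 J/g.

T_f ≈ 10.7 °C

Net heat exchanged in the isolated system is zero:
ice -11.6→0 °C: 61.3×2.09×11.6 = 1486.2
  fusion: m_ice L_f = 61.3×334 = 20474
  meltwater 0→T: 61.3×4.18×T = 256.23 T
  seawater cools: 806×3.99×(T − 18.4) = 3215.9(T − 18.4)
3472.2 T = 59173 − 21960 = 37213
T ≈ 10.72 °C. Since T > 0 °C, the all-ice-melts assumption holds.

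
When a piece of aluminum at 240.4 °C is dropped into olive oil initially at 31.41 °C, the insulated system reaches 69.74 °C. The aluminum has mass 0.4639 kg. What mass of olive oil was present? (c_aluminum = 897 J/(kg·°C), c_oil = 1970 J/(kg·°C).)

m ≈ 0.94 kg

Heat lost by the aluminum = heat gained by the oil:
0.4639×897×(240.4 − 69.74) = m×1970×(69.74 − 31.41)
75510 m = 71015  ⇒  m ≈ 0.9405 kg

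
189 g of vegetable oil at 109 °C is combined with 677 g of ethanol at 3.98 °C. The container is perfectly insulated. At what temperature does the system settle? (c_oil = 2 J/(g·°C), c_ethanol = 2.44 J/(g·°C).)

T_f ≈ 23.5 °C

Conservation of energy gives ΣQ = 0:
189*2*(T − 109) + 677*2.44*(T − 3.98) = 0
378(T − 109) + 1651.9(T − 3.98) = 0
(378 + 1651.9) T = 378*109 + 1651.9*3.98
T ≈ 23.54 °C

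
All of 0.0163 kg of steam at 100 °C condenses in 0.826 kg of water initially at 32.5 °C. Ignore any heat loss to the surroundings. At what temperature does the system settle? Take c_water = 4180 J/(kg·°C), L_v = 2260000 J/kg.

T_f ≈ 44.3 °C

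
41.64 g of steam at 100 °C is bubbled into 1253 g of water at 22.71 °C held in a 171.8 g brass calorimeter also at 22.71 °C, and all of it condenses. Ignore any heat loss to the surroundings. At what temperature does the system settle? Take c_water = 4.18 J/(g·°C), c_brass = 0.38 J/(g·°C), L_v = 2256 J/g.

Heat gained plus heat lost sum to zero:
latent heat released on condensation: 41.64·2256 = 93940; condensate cools 100→T: 41.64·4.18·(T − 100) = 174.06(T − 100); water warms: 1253·4.18·(T − 22.71) = 5237.5(T − 22.71); brass cup: 171.8·0.38·(T − 22.71) = 65.28(T − 22.71)
5476.9 T = 93940 + 17406 + 120427 = 231772
T ≈ 42.32 °C, under the boiling point, so the assumption holds.

T_f ≈ 42.3 °C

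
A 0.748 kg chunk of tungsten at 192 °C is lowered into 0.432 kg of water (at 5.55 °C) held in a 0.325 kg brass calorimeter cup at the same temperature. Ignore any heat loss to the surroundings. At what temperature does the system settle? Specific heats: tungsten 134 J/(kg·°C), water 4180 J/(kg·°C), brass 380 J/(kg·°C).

T_f ≈ 14.8 °C

Energy conservation, ΣQ = 0:
0.748×134×(T − 192) + 0.432×4180×(T − 5.55) + 0.325×380×(T − 5.55) = 0
(100.23 + 1805.8 + 123.5) T = 100.23×192 + 1805.8×5.55 + 123.5×5.55
T = 29952 / 2029.5 = 14.8 °C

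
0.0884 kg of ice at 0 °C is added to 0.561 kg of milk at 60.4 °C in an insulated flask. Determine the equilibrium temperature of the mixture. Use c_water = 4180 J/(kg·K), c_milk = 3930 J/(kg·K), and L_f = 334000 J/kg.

Energy balance with sensible and latent terms:
melt ice: 0.0884×334000 = 29526
  warm the meltwater: 369.51 T
  milk: 2204.7(T − 60.4)
2574.2 T = 133166 − 29526 = 103640
T ≈ 40.26 °C (positive, so assuming full melt was valid).

T_f ≈ 40.3 °C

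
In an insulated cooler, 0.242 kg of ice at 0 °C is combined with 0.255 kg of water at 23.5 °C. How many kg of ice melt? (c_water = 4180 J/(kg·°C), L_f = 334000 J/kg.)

Cooling the water to 0 °C releases 0.255×4180×23.5 = 25049 J.
Melting all 0.242 kg of ice would need 0.242×334000 = 80828 J.
Since 25049 < 80828 J, not all the ice melts; equilibrium is at 0 °C.
Mass melted = 25049/334000 ≈ 0.075 kg.

m_melted ≈ 0.075 kg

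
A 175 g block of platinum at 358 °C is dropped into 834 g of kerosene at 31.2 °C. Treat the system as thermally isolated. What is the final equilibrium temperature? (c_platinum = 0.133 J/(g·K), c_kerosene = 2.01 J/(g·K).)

T_f ≈ 35.7 °C

Set heat shed by the hot body equal to heat absorbed by the cold body:
175·0.133·(358 − T) = 834·2.01·(T − 31.2)
23.28(358 − T) = 1676.3(T − 31.2)
1699.6 T = 60634  ⇒  T ≈ 35.68 °C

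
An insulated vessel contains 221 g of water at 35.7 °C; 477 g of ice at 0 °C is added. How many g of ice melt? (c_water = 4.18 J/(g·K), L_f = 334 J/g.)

m_melted ≈ 98.7 g

Heat available from the water dropping to 0 °C: 221×4.18×35.7 = 32979 J.
To melt every bit of ice: 477×334 = 159318 J.
Since 32979 < 159318 J, not all the ice melts; equilibrium is at 0 °C.
m_melted×334 = 32979  ⇒  m_melted ≈ 98.74 g.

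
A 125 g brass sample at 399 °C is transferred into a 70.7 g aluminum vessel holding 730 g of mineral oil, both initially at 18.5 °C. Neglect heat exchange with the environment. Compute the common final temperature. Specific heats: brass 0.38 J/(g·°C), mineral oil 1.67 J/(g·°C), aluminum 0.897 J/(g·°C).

Heat gained plus heat lost sum to zero:
125×0.38×(T − 399) + 730×1.67×(T − 18.5) + 70.7×0.897×(T − 18.5) = 0
47.5(T − 399) + 1219.1(T − 18.5) + 63.42(T − 18.5) = 0
1330 T = 42679
T = 42679 / 1330 = 32.1 °C

T_f ≈ 32.1 °C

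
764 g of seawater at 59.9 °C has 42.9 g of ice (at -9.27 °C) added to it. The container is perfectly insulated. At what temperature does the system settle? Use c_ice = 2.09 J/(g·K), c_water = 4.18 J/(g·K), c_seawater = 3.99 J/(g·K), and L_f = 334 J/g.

Sum of m c ΔT and latent-heat terms is zero:
ice -9.27→0 °C: 42.9×2.09×9.27 = 831.16
  latent heat to melt: 42.9×334 = 14329
  warm the meltwater: 179.32 T
  seawater cools: 764×3.99×(T − 59.9) = 3048.4(T − 59.9)
3227.7 T = 182597 − 15160 = 167437
T ≈ 51.88 °C (positive, so assuming full melt was valid).

T_f ≈ 51.9 °C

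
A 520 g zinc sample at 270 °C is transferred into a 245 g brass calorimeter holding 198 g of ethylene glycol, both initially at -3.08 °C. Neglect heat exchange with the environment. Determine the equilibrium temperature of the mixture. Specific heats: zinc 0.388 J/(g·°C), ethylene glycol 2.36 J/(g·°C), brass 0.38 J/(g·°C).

T_f ≈ 69.2 °C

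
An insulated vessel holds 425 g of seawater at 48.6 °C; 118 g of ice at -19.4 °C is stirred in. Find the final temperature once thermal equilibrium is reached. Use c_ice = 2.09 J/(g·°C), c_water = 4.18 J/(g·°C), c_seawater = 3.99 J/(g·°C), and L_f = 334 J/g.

T_f ≈ 17.5 °C

Sum of m c ΔT and latent-heat terms is zero:
ice -19.4→0 °C: 118·2.09·19.4 = 4784.4; melt ice: 118·334 = 39412; warm the meltwater: 493.24 T; seawater: 1695.8(T − 48.6)
2189 T = 82413 − 44196 = 38217
T ≈ 17.46 °C. Since T > 0 °C, the all-ice-melts assumption holds.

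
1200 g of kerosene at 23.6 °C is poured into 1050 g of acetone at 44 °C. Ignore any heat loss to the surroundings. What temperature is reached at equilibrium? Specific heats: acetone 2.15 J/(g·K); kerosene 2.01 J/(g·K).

T_f ≈ 33.5 °C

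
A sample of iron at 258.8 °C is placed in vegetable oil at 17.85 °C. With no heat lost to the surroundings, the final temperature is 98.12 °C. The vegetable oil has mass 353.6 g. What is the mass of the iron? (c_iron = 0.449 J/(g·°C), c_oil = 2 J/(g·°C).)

m ≈ 787 g

|Q_iron| = |Q_oil|:
m·0.449·(258.8 − 98.12) = 353.6·2·(98.12 − 17.85)
72.15 m = 56767  ⇒  m ≈ 786.8 g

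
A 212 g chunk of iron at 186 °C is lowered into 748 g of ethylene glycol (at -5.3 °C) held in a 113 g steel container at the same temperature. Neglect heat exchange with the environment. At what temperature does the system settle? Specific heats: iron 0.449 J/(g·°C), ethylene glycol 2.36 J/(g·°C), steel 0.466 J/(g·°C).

Heat gained plus heat lost sum to zero:
212·0.449·(T − 186) + 748·2.36·(T − (-5.3)) + 113·0.466·(T − (-5.3)) = 0
1913.1 T = 8069.9
T = 8069.9/1913.1 ≈ 4.22 °C

T_f ≈ 4.2 °C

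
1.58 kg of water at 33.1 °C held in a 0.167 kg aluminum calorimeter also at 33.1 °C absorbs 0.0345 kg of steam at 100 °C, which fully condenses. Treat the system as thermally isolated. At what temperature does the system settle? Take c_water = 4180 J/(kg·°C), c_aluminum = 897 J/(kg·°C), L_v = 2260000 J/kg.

Setting the total heat transfer to zero:
latent heat released on condensation: 0.0345×2260000 = 77970
  condensed water 100 °C→T: 144.21(T − 100)
  original water: 6604.4(T − 33.1)
  aluminum cup: 0.167×897×(T − 33.1) = 149.8(T − 33.1)
6898.4 T = 77970 + 14421 + 223564 = 315955
T ≈ 45.80 °C, under the boiling point, so the assumption holds.

T_f ≈ 45.8 °C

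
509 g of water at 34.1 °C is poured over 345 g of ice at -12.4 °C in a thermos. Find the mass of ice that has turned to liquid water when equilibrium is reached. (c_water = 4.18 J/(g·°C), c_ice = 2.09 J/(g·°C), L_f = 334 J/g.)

m_melted ≈ 190 g

Water can give up m c ΔT = 509×4.18×34.1 = 72552 J before reaching 0 °C.
Of that, 345×2.09×12.4 = 8941 J goes to bring the ice to 0 °C, leaving 63611 J.
Fully melting the ice requires m_ice L_f = 345×334 = 115230 J.
63611 J < 115230 J, so only part of the ice melts and the system sits at 0 °C.
m_melt = 63611 / L_f = 190.5 g.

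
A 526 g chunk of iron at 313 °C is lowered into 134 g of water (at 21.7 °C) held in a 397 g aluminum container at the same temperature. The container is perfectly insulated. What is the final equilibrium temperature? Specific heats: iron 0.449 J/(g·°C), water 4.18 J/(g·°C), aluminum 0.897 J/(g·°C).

T_f ≈ 81.4 °C

Net heat exchanged in the isolated system is zero:
526×0.449×(T − 313) + 134×4.18×(T − 21.7) + 397×0.897×(T − 21.7) = 0
236.17(T − 313) + 560.12(T − 21.7) + 356.11(T − 21.7) = 0
1152.4 T = 93805
T = 93805 / 1152.4 = 81.4 °C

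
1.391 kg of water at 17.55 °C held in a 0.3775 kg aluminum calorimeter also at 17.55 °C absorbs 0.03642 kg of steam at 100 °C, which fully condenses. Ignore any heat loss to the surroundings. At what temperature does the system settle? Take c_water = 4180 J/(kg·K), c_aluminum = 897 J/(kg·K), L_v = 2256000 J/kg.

T_f ≈ 32.6 °C

Energy balance with sensible and latent terms:
steam→water at 100 °C releases m L_v = 0.03642·2256000 = 82164; condensate cools 100→T: 0.03642·4180·(T − 100) = 152.24(T − 100); original water: 5814.4(T − 17.55); aluminum cup: 0.3775·897·(T − 17.55) = 338.62(T − 17.55)
6305.2 T = 82164 + 15224 + 107985 = 205372
T ≈ 32.57 °C — below 100 °C, confirming all the steam condensed.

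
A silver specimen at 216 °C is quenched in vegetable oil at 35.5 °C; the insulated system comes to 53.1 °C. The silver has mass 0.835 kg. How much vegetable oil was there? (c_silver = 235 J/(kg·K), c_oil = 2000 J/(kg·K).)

Net heat exchanged in the isolated system is zero:
0.835×235×(53.1 − 216) + m×2000×(53.1 − 35.5) = 0
35200 m = 31965
m = 31965/35200 ≈ 0.9081 kg

m ≈ 0.908 kg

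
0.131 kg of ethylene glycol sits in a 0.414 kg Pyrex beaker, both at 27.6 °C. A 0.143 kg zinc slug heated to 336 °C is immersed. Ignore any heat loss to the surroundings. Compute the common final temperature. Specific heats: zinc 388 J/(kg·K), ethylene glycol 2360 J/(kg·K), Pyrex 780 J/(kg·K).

Let T be the final temperature. ΣQ_i = 0:
0.143*388*(T − 336) + 0.131*2360*(T − 27.6) + 0.414*780*(T − 27.6) = 0
55.48(T − 336) + 309.16(T − 27.6) + 322.92(T − 27.6) = 0
687.56 T = 36088
T = 36088/687.56 ≈ 52.49 °C

T_f ≈ 52.5 °C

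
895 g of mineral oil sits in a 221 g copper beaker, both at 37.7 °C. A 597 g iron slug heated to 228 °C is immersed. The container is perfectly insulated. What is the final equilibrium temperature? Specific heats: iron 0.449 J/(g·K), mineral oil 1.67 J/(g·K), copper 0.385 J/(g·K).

T_f ≈ 65.3 °C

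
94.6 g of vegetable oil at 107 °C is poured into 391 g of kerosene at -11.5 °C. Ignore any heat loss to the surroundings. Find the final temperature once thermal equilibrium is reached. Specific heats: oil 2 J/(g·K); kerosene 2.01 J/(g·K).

T_f is the heat-capacity-weighted average of the initial temperatures:
T_f = (189.2×107 + 785.91×(-11.5)) / (189.2 + 785.91)
    = 11206 / 975.11 ≈ 11.49 °C

T_f ≈ 11.5 °C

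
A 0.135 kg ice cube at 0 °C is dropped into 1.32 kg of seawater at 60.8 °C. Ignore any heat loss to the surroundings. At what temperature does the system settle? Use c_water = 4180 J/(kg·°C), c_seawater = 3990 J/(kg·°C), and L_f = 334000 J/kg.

T_f ≈ 47.2 °C

Heat gained plus heat lost sum to zero:
melt ice: 0.135·334000 = 45090
  meltwater 0→T: 0.135·4180·T = 564.3 T
  seawater cools: 1.32·3990·(T − 60.8) = 5266.8(T − 60.8)
5831.1 T = 320221 − 45090 = 275131
T ≈ 47.18 °C (positive, so assuming full melt was valid).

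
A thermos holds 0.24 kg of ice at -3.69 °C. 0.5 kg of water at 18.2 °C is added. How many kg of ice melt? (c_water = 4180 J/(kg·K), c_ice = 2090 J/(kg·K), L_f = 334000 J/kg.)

Cooling the water to 0 °C releases 0.5×4180×18.2 = 38038 J.
Of that, 0.24×2090×3.69 = 1850.9 J goes to bring the ice to 0 °C, leaving 36187 J.
To melt every bit of ice: 0.24×334000 = 80160 J.
Since 36187 < 80160 J, not all the ice melts; equilibrium is at 0 °C.
Mass melted = 36187/334000 ≈ 0.1083 kg.

m_melted ≈ 0.108 kg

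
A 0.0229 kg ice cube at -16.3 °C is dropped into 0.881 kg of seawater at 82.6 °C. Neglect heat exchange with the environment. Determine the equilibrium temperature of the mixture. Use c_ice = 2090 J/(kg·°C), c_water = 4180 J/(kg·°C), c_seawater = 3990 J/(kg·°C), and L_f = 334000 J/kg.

T_f ≈ 78.1 °C

Energy balance with sensible and latent terms:
ice -16.3→0 °C: 0.0229·2090·16.3 = 780.13
  latent heat to melt: 0.0229·334000 = 7648.6
  warm the meltwater: 95.72 T
  seawater cools: 0.881·3990·(T − 82.6) = 3515.2(T − 82.6)
3610.9 T = 290355 − 8428.7 = 281926
T ≈ 78.08 °C. Since T > 0 °C, the all-ice-melts assumption holds.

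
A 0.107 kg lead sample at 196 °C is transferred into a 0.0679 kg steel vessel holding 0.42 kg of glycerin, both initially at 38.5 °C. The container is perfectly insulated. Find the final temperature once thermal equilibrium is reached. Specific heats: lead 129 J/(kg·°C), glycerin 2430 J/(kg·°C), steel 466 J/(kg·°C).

Taking heat into each body as positive, Σ m c ΔT = 0:
0.107*129*(T − 196) + 0.42*2430*(T − 38.5) + 0.0679*466*(T − 38.5) = 0
(13.8 + 1020.6 + 31.64) T = 13.8*196 + 1020.6*38.5 + 31.64*38.5
T ≈ 40.54 °C

T_f ≈ 40.5 °C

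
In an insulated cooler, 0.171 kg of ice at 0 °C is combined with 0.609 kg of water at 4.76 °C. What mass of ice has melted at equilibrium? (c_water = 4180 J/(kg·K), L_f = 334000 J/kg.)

Cooling the water to 0 °C releases 0.609×4180×4.76 = 12117 J.
Melting all 0.171 kg of ice would need 0.171×334000 = 57114 J.
12117 J < 57114 J, so only part of the ice melts and the system sits at 0 °C.
m_melted×334000 = 12117  ⇒  m_melted ≈ 0.03628 kg.

m_melted ≈ 0.0363 kg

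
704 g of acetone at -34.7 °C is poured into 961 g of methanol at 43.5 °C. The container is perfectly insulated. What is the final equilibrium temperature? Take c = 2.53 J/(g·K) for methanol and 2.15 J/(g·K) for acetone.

Heat lost by the methanol equals heat gained by the acetone:
961·2.53·(43.5 − T) = 704·2.15·(T − (-34.7))
2431.3(43.5 − T) = 1513.6(T − (-34.7))
3944.9 T = 53241  ⇒  T ≈ 13.50 °C

T_f ≈ 13.5 °C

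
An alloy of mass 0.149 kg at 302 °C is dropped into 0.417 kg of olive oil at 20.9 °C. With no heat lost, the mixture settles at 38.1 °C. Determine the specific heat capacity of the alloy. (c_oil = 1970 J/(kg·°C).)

c ≈ 359 J/(kg·°C)

Energy conservation, ΣQ = 0:
0.149·c·(38.1 − 302) + 0.417·1970·(38.1 − 20.9) = 0
-39.32 c = -14130
c = -14130/-39.32 ≈ 359.3 J/(kg·°C)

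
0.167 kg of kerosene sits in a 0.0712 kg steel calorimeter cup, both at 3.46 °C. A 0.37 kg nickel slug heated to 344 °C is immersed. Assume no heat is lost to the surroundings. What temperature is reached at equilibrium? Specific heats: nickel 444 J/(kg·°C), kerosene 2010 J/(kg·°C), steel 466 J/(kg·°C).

T_f = Σ m_i c_i T_i / Σ m_i c_i:
T_f = (164.28·344 + 335.67·3.46 + 33.18·3.46) / (164.28 + 335.67 + 33.18)
    = 57789 / 533.13 ≈ 108.39 °C

T_f ≈ 108.4 °C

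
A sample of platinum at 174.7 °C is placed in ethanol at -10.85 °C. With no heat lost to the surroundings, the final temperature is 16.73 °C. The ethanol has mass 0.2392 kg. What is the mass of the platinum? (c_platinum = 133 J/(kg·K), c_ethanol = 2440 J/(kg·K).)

Let T be the final temperature. ΣQ_i = 0:
m·133·(16.73 − 174.7) + 0.2392·2440·(16.73 − (-10.85)) = 0
-21010 m = -16097
m = -16097/-21010 ≈ 0.7662 kg

m ≈ 0.766 kg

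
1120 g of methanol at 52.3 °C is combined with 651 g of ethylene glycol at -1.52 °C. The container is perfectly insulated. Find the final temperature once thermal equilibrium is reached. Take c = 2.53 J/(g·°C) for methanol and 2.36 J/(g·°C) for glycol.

T_f ≈ 33.4 °C

T_f = Σ m_i c_i T_i / Σ m_i c_i:
T_f = (2833.6*52.3 + 1536.4*(-1.52)) / (2833.6 + 1536.4)
    = 145862 / 4370 ≈ 33.38 °C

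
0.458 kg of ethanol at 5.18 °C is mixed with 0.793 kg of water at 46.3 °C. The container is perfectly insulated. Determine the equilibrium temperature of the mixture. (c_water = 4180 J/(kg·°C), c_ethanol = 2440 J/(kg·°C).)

T_f ≈ 35.9 °C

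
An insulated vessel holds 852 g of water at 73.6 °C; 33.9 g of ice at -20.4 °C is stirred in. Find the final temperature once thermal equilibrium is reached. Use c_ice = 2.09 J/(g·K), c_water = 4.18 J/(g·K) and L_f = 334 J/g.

T_f ≈ 67.3 °C

Energy conservation, ΣQ = 0:
ice -20.4→0 °C: 33.9×2.09×20.4 = 1445.4; fusion: m_ice L_f = 33.9×334 = 11323; meltwater 0→T: 33.9×4.18×T = 141.7 T; water: 3561.4(T − 73.6)
3703.1 T = 262116 − 12768 = 249348
T ≈ 67.34 °C. Since T > 0 °C, the all-ice-melts assumption holds.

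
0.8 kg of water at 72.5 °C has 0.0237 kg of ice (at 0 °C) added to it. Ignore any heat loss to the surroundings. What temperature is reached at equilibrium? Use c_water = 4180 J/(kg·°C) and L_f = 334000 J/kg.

Conservation of energy gives ΣQ = 0:
fusion: m_ice L_f = 0.0237·334000 = 7915.8
  meltwater 0→T: 0.0237·4180·T = 99.07 T
  water cools: 0.8·4180·(T − 72.5) = 3344(T − 72.5)
3443.1 T = 242440 − 7915.8 = 234524
T ≈ 68.11 °C — above 0 °C, consistent with complete melting.

T_f ≈ 68.1 °C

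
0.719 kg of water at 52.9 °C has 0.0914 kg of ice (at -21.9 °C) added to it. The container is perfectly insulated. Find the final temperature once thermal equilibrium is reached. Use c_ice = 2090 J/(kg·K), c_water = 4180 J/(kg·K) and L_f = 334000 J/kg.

T_f ≈ 36.7 °C

Let T be the final temperature. ΣQ_i = 0:
ice -21.9→0 °C: 0.0914·2090·21.9 = 4183.5; melt ice: 0.0914·334000 = 30528; warm the meltwater: 382.05 T; water cools: 0.719·4180·(T − 52.9) = 3005.4(T − 52.9)
3387.5 T = 158987 − 34711 = 124276
T ≈ 36.69 °C. Since T > 0 °C, the all-ice-melts assumption holds.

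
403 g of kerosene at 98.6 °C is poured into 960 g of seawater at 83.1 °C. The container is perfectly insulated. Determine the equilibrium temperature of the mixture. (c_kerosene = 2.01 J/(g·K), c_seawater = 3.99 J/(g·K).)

T_f ≈ 85.8 °C

Net heat exchanged in the isolated system is zero:
403×2.01×(T − 98.6) + 960×3.99×(T − 83.1) = 0
810.03(T − 98.6) + 3830.4(T − 83.1) = 0
(810.03 + 3830.4) T = 810.03×98.6 + 3830.4×83.1
T ≈ 85.81 °C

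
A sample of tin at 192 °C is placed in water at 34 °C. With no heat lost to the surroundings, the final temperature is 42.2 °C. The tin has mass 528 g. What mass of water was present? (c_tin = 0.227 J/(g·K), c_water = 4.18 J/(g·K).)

m ≈ 524 g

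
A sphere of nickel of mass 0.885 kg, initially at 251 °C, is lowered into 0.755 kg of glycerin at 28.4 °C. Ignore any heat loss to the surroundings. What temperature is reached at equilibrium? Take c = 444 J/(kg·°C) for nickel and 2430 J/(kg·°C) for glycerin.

T_f ≈ 67.7 °C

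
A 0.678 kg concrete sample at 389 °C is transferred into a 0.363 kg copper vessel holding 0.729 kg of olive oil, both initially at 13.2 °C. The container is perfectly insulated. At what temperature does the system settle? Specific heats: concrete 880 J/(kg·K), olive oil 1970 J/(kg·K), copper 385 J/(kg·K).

T_f ≈ 116.4 °C

T_f is the heat-capacity-weighted average of the initial temperatures:
T_f = (596.64·389 + 1436.1·13.2 + 139.75·13.2) / (596.64 + 1436.1 + 139.75)
    = 252895 / 2172.5 ≈ 116.41 °C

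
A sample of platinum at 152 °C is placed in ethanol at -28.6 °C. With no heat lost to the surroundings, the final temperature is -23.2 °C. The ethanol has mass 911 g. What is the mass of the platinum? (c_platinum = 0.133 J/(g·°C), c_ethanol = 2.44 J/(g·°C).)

m ≈ 515 g

Heat lost by the platinum = heat gained by the ethanol:
m×0.133×(152 − -23.2) = 911×2.44×(-23.2 − (-28.6))
23.3 m = 12003  ⇒  m ≈ 515.1 g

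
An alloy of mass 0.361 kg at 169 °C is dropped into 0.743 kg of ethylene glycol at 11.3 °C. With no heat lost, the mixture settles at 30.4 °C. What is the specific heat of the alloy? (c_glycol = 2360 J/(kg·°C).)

c ≈ 669 J/(kg·°C)

Setting the total heat transfer to zero:
0.361·c·(30.4 − 169) + 0.743·2360·(30.4 − 11.3) = 0
-50.03 c = -33491
c = -33491/-50.03 ≈ 669.4 J/(kg·°C)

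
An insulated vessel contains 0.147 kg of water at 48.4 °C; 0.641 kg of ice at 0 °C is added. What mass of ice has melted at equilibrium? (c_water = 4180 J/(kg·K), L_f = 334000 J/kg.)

Cooling the water to 0 °C releases 0.147·4180·48.4 = 29740 J.
Fully melting the ice requires m_ice L_f = 0.641·334000 = 214094 J.
29740 J < 214094 J, so only part of the ice melts and the system sits at 0 °C.
m_melt = 29740 / L_f = 0.08904 kg.

m_melted ≈ 0.089 kg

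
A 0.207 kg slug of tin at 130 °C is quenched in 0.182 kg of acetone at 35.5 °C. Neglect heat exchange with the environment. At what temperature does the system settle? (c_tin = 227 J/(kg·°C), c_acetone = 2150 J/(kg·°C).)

Net heat exchanged in the isolated system is zero:
0.207*227*(T − 130) + 0.182*2150*(T − 35.5) = 0
46.99(T − 130) + 391.3(T − 35.5) = 0
(46.99 + 391.3) T = 46.99*130 + 391.3*35.5
T ≈ 45.63 °C

T_f ≈ 45.6 °C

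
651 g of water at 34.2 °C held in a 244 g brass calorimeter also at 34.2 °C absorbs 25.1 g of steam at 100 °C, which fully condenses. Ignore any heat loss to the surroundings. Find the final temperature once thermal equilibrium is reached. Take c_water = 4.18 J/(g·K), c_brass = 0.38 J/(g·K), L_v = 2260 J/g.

T_f ≈ 56.0 °C

Net heat exchanged in the isolated system is zero:
latent heat released on condensation: 25.1×2260 = 56726
  condensed water 100 °C→T: 104.92(T − 100)
  original water: 2721.2(T − 34.2)
  cup: 92.72(T − 34.2)
2918.8 T = 56726 + 10492 + 96235 = 163453
T ≈ 56.00 °C, under the boiling point, so the assumption holds.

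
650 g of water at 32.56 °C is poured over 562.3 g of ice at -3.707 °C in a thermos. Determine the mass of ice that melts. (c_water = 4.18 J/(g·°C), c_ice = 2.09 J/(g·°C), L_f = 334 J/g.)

m_melted ≈ 252 g

Water can give up m c ΔT = 650·4.18·32.56 = 88466 J before reaching 0 °C.
Warming the ice to 0 °C takes 562.3·2.09·3.707 = 4356.5 J, leaving 84109 J for melting.
Melting all 562.3 g of ice would need 562.3·334 = 187808 J.
That's not enough to melt it all — equilibrium is at 0 °C with ice remaining.
Mass melted = 84109/334 ≈ 251.8 g.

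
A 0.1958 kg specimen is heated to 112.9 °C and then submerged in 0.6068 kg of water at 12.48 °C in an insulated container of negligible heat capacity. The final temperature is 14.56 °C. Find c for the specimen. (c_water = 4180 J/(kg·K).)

c ≈ 274 J/(kg·K)

Conservation of energy gives ΣQ = 0:
0.1958×c×(14.56 − 112.9) + 0.6068×4180×(14.56 − 12.48) = 0
-19.25 c = -5275.8
c = -5275.8/-19.25 ≈ 274 J/(kg·K)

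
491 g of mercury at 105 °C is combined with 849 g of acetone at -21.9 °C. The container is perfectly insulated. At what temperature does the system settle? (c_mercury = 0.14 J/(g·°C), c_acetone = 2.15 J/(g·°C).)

T_f = Σ m_i c_i T_i / Σ m_i c_i:
T_f = (68.74×105 + 1825.3×(-21.9)) / (68.74 + 1825.3)
    = -32757 / 1894.1 ≈ -17.29 °C

T_f ≈ -17.3 °C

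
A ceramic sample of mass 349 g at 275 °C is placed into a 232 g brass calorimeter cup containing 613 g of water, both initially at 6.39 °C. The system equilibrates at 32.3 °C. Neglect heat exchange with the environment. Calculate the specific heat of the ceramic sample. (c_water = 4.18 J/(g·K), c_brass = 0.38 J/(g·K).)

c ≈ 0.811 J/(g·K)

Setting the total heat transfer to zero:
349·c·(32.3 − 275) + 613·4.18·(32.3 − 6.39) + 232·0.38·(32.3 − 6.39) = 0
-84702 c = -68674
c = -68674/-84702 ≈ 0.8108 J/(g·K)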